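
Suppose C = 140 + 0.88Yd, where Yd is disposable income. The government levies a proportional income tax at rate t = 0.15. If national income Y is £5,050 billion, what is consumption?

Yd = (1 − 0.15)(5050) = 0.85(5050) = 4292.5
C = 140 + 0.88(4292.5) = 140 + 3777.4 = 3917.4

C = 3917.4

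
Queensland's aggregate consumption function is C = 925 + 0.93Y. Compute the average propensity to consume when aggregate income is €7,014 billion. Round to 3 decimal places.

C = 925 + 0.93(7014) = 7448.02
APC = C/Y = 7448.02/7014 = 1.062

APC = 1.062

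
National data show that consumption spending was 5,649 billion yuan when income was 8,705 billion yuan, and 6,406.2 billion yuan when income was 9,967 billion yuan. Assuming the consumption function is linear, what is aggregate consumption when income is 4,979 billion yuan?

C = 3413.4

MPC = (6406.2 − 5649)/(9967 − 8705) = 757.2/1262 = 0.6
a = 5649 − 0.6(8705) = 5649 − 5223 = 426
C = 426 + 0.6(4979) = 426 + 2987.4 = 3413.4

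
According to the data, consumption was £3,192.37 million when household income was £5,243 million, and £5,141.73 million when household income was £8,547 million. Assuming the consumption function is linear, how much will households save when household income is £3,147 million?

S = 1191.27

MPC = (5141.73 − 3192.37)/(8547 − 5243) = 1949.36/3304 = 0.59
a = 3192.37 − 0.59(5243) = 3192.37 − 3093.37 = 99
C = 99 + 0.59(3147) = 1955.73
S = 3147 − 1955.73 = 1191.27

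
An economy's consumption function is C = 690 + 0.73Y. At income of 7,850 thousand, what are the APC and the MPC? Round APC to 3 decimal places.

MPC = 0.73 (the slope of the consumption function)
C = 690 + 0.73(7850) = 6420.5, so APC = 6420.5/7850 = 0.818

APC = 0.818; MPC = 0.73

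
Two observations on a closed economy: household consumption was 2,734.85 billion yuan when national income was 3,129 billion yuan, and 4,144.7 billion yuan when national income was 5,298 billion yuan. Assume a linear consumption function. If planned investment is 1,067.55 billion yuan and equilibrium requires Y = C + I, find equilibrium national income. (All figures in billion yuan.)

MPC = (4144.7 − 2734.85)/(5298 − 3129) = 1409.85/2169 = 0.65
a = 2734.85 − 0.65(3129) = 701
Equilibrium: Y = 701 + 0.65Y + 1067.55
0.35Y = 1768.55, so Y = 1768.55/0.35 = 5053

Y = 5053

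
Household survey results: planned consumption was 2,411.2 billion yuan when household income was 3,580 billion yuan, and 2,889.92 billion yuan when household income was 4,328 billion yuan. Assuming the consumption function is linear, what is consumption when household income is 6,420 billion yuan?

C = 4228.8

MPC = (2889.92 − 2411.2)/(4328 − 3580) = 478.72/748 = 0.64
a = 2411.2 − 0.64(3580) = 2411.2 − 2291.2 = 120
C = 120 + 0.64(6420) = 120 + 4108.8 = 4228.8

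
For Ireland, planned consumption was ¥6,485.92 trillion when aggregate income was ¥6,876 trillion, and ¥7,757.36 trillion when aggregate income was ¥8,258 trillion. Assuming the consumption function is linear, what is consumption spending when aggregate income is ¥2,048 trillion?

C = 2044.16

MPC = (7757.36 − 6485.92)/(8258 − 6876) = 1271.44/1382 = 0.92
a = 6485.92 − 0.92(6876) = 6485.92 − 6325.92 = 160
C = 160 + 0.92(2048) = 160 + 1884.16 = 2044.16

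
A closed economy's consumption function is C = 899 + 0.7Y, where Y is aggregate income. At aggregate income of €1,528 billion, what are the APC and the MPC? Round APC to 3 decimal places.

APC = 1.288; MPC = 0.7

MPC = 0.7 (the slope of the consumption function)
C = 899 + 0.7(1528) = 1968.6, so APC = 1968.6/1528 = 1.288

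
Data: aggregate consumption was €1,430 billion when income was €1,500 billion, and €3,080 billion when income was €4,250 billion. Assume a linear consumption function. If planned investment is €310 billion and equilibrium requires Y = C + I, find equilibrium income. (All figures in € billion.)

Y = 2100

MPC = (3080 − 1430)/(4250 − 1500) = 1650/2750 = 0.6
a = 1430 − 0.6(1500) = 530
Equilibrium: Y = 530 + 0.6Y + 310
0.4Y = 840, so Y = 840/0.4 = 2100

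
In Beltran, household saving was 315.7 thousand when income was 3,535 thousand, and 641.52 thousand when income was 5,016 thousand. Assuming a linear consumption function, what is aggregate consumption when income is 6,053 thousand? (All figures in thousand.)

MPS = ΔS/ΔY = (641.52 − 315.7)/(5016 − 3535) = 325.82/1481 = 0.22
MPC = 1 − MPS = 0.78
Autonomous saving = 315.7 − 0.22(3535) = -462, so a = 462
C = 462 + 0.78(6053) = 462 + 4721.34 = 5183.34

C = 5183.34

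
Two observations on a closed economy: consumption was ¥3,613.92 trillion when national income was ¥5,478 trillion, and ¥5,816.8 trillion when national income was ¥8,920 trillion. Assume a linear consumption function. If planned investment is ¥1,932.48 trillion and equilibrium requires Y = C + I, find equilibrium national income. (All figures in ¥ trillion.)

Y = 5668

MPC = (5816.8 − 3613.92)/(8920 − 5478) = 2202.88/3442 = 0.64
a = 3613.92 − 0.64(5478) = 108
Equilibrium: Y = 108 + 0.64Y + 1932.48
0.36Y = 2040.48, so Y = 2040.48/0.36 = 5668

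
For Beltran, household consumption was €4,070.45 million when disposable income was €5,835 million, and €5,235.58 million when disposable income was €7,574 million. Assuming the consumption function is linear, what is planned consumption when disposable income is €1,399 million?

MPC = (5235.58 − 4070.45)/(7574 − 5835) = 1165.13/1739 = 0.67
a = 4070.45 − 0.67(5835) = 4070.45 − 3909.45 = 161
C = 161 + 0.67(1399) = 161 + 937.33 = 1098.33

C = 1098.33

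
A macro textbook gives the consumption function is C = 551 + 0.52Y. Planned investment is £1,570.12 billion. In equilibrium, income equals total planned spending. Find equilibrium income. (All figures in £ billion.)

Y = 4419

Y = C + I = 551 + 0.52Y + 1570.12
Y − 0.52Y = 2121.12
0.48Y = 2121.12, so Y = 2121.12/0.48 = 4419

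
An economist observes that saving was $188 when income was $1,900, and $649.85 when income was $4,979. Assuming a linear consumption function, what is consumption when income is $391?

MPS = ΔS/ΔY = (649.85 − 188)/(4979 − 1900) = 461.85/3079 = 0.15
MPC = 1 − MPS = 0.85
Autonomous saving = 188 − 0.15(1900) = -97, so a = 97
C = 97 + 0.85(391) = 97 + 332.35 = 429.35

C = 429.35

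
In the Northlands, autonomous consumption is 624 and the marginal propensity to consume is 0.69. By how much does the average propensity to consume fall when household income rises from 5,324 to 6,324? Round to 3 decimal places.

At Y = 5324: C = 624 + 0.69(5324) = 4297.56, APC = 4297.56/5324 = 0.8072
At Y = 6324: C = 4987.56, APC = 4987.56/6324 = 0.7887
Fall in APC = 0.8072 − 0.7887 = 0.0185 ≈ 0.019

ΔAPC = 0.019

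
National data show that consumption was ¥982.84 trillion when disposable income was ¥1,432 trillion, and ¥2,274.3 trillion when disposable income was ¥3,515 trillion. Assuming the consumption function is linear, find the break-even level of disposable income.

Y = 250

MPC = (2274.3 − 982.84)/(3515 − 1432) = 1291.46/2083 = 0.62
a = 982.84 − 0.62(1432) = 982.84 − 887.84 = 95
Break-even: Y = a/(1−MPC) = 95/0.38 = 250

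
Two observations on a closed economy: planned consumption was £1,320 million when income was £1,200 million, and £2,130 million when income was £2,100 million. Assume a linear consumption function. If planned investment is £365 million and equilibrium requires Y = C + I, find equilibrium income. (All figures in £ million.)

MPC = (2130 − 1320)/(2100 − 1200) = 810/900 = 0.9
a = 1320 − 0.9(1200) = 240
Equilibrium: Y = 240 + 0.9Y + 365
0.1Y = 605, so Y = 605/0.1 = 6050

Y = 6050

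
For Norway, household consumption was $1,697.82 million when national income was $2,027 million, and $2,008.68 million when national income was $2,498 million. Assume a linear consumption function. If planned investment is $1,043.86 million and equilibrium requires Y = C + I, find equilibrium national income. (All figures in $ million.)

Y = 4129

MPC = (2008.68 − 1697.82)/(2498 − 2027) = 310.86/471 = 0.66
a = 1697.82 − 0.66(2027) = 360
Equilibrium: Y = 360 + 0.66Y + 1043.86
0.34Y = 1403.86, so Y = 1403.86/0.34 = 4129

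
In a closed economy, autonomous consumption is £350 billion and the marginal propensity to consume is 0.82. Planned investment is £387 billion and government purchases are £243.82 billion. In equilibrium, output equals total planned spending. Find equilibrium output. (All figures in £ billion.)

Y = C + I + G = 350 + 0.82Y + 387 + 243.82
Y − 0.82Y = 980.82
0.18Y = 980.82, so Y = 980.82/0.18 = 5449

Y = 5449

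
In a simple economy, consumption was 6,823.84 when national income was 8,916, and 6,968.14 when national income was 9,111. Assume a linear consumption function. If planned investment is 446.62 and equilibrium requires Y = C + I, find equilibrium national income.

MPC = (6968.14 − 6823.84)/(9111 − 8916) = 144.3/195 = 0.74
a = 6823.84 − 0.74(8916) = 226
Equilibrium: Y = 226 + 0.74Y + 446.62
0.26Y = 672.62, so Y = 672.62/0.26 = 2587

Y = 2587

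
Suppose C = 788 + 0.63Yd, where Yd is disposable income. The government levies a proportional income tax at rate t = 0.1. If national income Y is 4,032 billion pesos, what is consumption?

C = 3074.144

Yd = (1 − 0.1)(4032) = 0.9(4032) = 3628.8
C = 788 + 0.63(3628.8) = 788 + 2286.144 = 3074.144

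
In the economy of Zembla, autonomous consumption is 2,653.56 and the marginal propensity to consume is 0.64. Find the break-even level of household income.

At break-even, C = Y: 2653.56 + 0.64Y = Y
0.36Y = 2653.56, so Y = 2653.56/0.36 = 7371

Y = 7371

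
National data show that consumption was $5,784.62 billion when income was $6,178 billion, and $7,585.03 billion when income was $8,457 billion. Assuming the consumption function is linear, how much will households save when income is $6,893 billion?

S = 543.53

MPC = (7585.03 − 5784.62)/(8457 − 6178) = 1800.41/2279 = 0.79
a = 5784.62 − 0.79(6178) = 5784.62 − 4880.62 = 904
C = 904 + 0.79(6893) = 6349.47
S = 6893 − 6349.47 = 543.53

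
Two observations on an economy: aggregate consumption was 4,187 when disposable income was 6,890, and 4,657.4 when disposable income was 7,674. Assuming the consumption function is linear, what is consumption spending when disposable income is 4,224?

MPC = (4657.4 − 4187)/(7674 − 6890) = 470.4/784 = 0.6
a = 4187 − 0.6(6890) = 4187 − 4134 = 53
C = 53 + 0.6(4224) = 53 + 2534.4 = 2587.4

C = 2587.4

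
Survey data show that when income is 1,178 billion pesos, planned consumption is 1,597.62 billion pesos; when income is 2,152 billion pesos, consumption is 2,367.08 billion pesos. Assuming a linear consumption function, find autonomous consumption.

a = 667

MPC = ΔC/ΔY = (2367.08 − 1597.62)/(2152 − 1178) = 769.46/974 = 0.79
a = C − MPC·Y = 1597.62 − 0.79(1178) = 1597.62 − 930.62 = 667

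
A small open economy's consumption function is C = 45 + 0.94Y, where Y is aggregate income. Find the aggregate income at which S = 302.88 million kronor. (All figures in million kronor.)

S = Y − C = -45 + 0.06Y
-45 + 0.06Y = 302.88, so 0.06Y = 347.88 and Y = 5798

Y = 5798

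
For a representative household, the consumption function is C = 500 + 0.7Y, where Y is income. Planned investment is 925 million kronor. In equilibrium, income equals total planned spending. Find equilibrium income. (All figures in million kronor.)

Y = 4750

Y = C + I = 500 + 0.7Y + 925
Y − 0.7Y = 1425
0.3Y = 1425, so Y = 1425/0.3 = 4750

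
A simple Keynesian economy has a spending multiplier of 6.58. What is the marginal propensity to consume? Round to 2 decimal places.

k = 1/(1 − MPC), so 1 − MPC = 1/k = 1/6.58 = 0.1520
MPC = 1 − 0.1520 = 0.85

MPC = 0.85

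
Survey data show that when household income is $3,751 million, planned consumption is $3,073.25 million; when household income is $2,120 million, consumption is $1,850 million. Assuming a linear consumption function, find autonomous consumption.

MPC = ΔC/ΔY = (3073.25 − 1850)/(3751 − 2120) = 1223.25/1631 = 0.75
a = C − MPC·Y = 1850 − 0.75(2120) = 1850 − 1590 = 260

a = 260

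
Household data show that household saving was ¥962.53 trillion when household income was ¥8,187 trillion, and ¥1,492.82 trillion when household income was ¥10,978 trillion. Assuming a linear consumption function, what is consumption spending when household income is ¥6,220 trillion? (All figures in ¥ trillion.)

C = 5631.2

MPS = ΔS/ΔY = (1492.82 − 962.53)/(10978 − 8187) = 530.29/2791 = 0.19
MPC = 1 − MPS = 0.81
Autonomous saving = 962.53 − 0.19(8187) = -593, so a = 593
C = 593 + 0.81(6220) = 593 + 5038.2 = 5631.2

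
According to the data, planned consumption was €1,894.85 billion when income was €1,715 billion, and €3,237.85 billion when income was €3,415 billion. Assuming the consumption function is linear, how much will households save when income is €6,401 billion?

MPC = (3237.85 − 1894.85)/(3415 − 1715) = 1343/1700 = 0.79
a = 1894.85 − 0.79(1715) = 1894.85 − 1354.85 = 540
C = 540 + 0.79(6401) = 5596.79
S = 6401 − 5596.79 = 804.21

S = 804.21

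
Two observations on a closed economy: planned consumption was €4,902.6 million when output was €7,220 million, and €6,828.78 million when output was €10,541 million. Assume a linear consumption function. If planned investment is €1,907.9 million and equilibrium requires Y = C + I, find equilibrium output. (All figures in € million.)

MPC = (6828.78 − 4902.6)/(10541 − 7220) = 1926.18/3321 = 0.58
a = 4902.6 − 0.58(7220) = 715
Equilibrium: Y = 715 + 0.58Y + 1907.9
0.42Y = 2622.9, so Y = 2622.9/0.42 = 6245

Y = 6245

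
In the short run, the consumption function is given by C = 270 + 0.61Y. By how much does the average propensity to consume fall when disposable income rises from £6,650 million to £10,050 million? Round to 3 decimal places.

ΔAPC = 0.014

At Y = 6650: C = 270 + 0.61(6650) = 4326.5, APC = 4326.5/6650 = 0.6506
At Y = 10050: C = 6400.5, APC = 6400.5/10050 = 0.6369
Fall in APC = 0.6506 − 0.6369 = 0.0137 ≈ 0.014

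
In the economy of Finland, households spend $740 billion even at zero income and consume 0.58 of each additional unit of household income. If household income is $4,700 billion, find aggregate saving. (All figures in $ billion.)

S = 1234

C = 740 + 0.58(4700) = 740 + 2726 = 3466
S = Y − C = 4700 − 3466 = 1234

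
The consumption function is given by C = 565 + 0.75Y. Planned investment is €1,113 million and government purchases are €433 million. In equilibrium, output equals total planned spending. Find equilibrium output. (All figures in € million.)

Y = 8444

Y = C + I + G = 565 + 0.75Y + 1113 + 433
Y − 0.75Y = 2111
0.25Y = 2111, so Y = 2111/0.25 = 8444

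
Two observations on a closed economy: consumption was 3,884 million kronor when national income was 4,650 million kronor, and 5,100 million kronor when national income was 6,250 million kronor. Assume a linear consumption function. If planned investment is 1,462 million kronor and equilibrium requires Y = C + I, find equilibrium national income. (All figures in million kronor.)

MPC = (5100 − 3884)/(6250 − 4650) = 1216/1600 = 0.76
a = 3884 − 0.76(4650) = 350
Equilibrium: Y = 350 + 0.76Y + 1462
0.24Y = 1812, so Y = 1812/0.24 = 7550

Y = 7550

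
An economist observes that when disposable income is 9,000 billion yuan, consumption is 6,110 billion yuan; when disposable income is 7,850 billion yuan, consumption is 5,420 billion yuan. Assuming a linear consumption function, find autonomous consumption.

MPC = ΔC/ΔY = (6110 − 5420)/(9000 − 7850) = 690/1150 = 0.6
a = C − MPC·Y = 5420 − 0.6(7850) = 5420 − 4710 = 710

a = 710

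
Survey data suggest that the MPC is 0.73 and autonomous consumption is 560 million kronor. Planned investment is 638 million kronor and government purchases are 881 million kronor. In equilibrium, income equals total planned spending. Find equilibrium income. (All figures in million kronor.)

Y = C + I + G = 560 + 0.73Y + 638 + 881
Y − 0.73Y = 2079
0.27Y = 2079, so Y = 2079/0.27 = 7700

Y = 7700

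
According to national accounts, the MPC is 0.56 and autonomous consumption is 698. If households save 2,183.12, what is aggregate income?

S = Y − C = -698 + 0.44Y
-698 + 0.44Y = 2183.12, so 0.44Y = 2881.12 and Y = 6548

Y = 6548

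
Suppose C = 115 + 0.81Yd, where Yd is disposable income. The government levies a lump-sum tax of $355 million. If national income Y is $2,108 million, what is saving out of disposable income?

S = 218.07

Yd = Y − T = 2108 − 355 = 1753
C = 115 + 0.81(1753) = 115 + 1419.93 = 1534.93
S = Yd − C = 1753 − 1534.93 = 218.07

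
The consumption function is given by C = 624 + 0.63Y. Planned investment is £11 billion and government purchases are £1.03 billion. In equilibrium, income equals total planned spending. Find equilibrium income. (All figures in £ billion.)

Y = C + I + G = 624 + 0.63Y + 11 + 1.03
Y − 0.63Y = 636.03
0.37Y = 636.03, so Y = 636.03/0.37 = 1719

Y = 1719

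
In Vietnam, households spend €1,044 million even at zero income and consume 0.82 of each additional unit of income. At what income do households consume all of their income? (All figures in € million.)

At break-even, C = Y: 1044 + 0.82Y = Y
0.18Y = 1044, so Y = 1044/0.18 = 5800

Y = 5800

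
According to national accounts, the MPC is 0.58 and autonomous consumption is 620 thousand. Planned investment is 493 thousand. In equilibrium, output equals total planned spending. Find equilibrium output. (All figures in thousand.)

Y = C + I = 620 + 0.58Y + 493
Y − 0.58Y = 1113
0.42Y = 1113, so Y = 1113/0.42 = 2650

Y = 2650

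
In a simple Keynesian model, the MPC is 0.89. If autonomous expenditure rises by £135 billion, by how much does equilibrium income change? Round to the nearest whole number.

ΔY ≈ 1227

The multiplier is 1/(1 − MPC) = 1/0.11.
ΔY = 135/0.11 = 1227.27 ≈ 1227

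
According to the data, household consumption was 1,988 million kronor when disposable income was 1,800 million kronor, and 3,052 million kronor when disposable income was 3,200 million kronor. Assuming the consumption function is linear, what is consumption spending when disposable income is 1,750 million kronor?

MPC = (3052 − 1988)/(3200 − 1800) = 1064/1400 = 0.76
a = 1988 − 0.76(1800) = 1988 − 1368 = 620
C = 620 + 0.76(1750) = 620 + 1330 = 1950

C = 1950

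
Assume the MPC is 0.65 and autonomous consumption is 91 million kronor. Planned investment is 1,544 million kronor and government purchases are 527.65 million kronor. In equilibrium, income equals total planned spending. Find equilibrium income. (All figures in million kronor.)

Y = C + I + G = 91 + 0.65Y + 1544 + 527.65
Y − 0.65Y = 2162.65
0.35Y = 2162.65, so Y = 2162.65/0.35 = 6179

Y = 6179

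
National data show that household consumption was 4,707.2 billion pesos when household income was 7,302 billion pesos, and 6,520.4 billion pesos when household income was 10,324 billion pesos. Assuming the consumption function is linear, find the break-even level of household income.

MPC = (6520.4 − 4707.2)/(10324 − 7302) = 1813.2/3022 = 0.6
a = 4707.2 − 0.6(7302) = 4707.2 − 4381.2 = 326
Break-even: Y = a/(1−MPC) = 326/0.4 = 815

Y = 815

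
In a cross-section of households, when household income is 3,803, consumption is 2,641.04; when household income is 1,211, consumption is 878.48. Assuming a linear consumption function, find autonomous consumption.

MPC = ΔC/ΔY = (2641.04 − 878.48)/(3803 − 1211) = 1762.56/2592 = 0.68
a = C − MPC·Y = 878.48 − 0.68(1211) = 878.48 − 823.48 = 55

a = 55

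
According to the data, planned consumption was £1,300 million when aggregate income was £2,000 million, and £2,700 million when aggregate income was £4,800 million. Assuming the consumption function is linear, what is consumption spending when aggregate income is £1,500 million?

MPC = (2700 − 1300)/(4800 − 2000) = 1400/2800 = 0.5
a = 1300 − 0.5(2000) = 1300 − 1000 = 300
C = 300 + 0.5(1500) = 300 + 750 = 1050

C = 1050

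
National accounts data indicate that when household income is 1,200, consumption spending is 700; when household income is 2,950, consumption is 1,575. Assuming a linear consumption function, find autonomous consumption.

a = 100

MPC = ΔC/ΔY = (1575 − 700)/(2950 − 1200) = 875/1750 = 0.5
a = C − MPC·Y = 700 − 0.5(1200) = 700 − 600 = 100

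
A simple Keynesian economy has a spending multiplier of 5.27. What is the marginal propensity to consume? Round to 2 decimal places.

MPC = 0.81

k = 1/(1 − MPC), so 1 − MPC = 1/k = 1/5.27 = 0.1898
MPC = 1 − 0.1898 = 0.81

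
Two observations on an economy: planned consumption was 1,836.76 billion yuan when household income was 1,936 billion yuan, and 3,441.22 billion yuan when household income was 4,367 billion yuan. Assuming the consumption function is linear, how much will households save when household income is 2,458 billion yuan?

MPC = (3441.22 − 1836.76)/(4367 − 1936) = 1604.46/2431 = 0.66
a = 1836.76 − 0.66(1936) = 1836.76 − 1277.76 = 559
C = 559 + 0.66(2458) = 2181.28
S = 2458 − 2181.28 = 276.72

S = 276.72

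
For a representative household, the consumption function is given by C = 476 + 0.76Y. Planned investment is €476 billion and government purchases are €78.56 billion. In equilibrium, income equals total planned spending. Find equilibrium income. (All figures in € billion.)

Y = C + I + G = 476 + 0.76Y + 476 + 78.56
Y − 0.76Y = 1030.56
0.24Y = 1030.56, so Y = 1030.56/0.24 = 4294

Y = 4294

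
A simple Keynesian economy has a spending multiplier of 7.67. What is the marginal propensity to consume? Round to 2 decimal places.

MPC = 0.87

k = 1/(1 − MPC), so 1 − MPC = 1/k = 1/7.67 = 0.1304
MPC = 1 − 0.1304 = 0.87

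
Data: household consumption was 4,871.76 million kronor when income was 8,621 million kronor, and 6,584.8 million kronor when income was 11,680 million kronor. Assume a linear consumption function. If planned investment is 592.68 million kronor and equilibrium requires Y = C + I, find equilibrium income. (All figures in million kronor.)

MPC = (6584.8 − 4871.76)/(11680 − 8621) = 1713.04/3059 = 0.56
a = 4871.76 − 0.56(8621) = 44
Equilibrium: Y = 44 + 0.56Y + 592.68
0.44Y = 636.68, so Y = 636.68/0.44 = 1447

Y = 1447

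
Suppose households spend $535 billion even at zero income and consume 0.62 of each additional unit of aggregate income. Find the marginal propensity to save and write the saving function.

MPS = 0.38; S = -535 + 0.38Y

MPS = 1 − MPC = 1 − 0.62 = 0.38
S = Y − C = -535 + 0.38Y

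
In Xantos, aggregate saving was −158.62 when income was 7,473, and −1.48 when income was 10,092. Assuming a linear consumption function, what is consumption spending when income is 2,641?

C = 3089.54

MPS = ΔS/ΔY = (-1.48 − (-158.62))/(10092 − 7473) = 157.14/2619 = 0.06
MPC = 1 − MPS = 0.94
Autonomous saving = -158.62 − 0.06(7473) = -607, so a = 607
C = 607 + 0.94(2641) = 607 + 2482.54 = 3089.54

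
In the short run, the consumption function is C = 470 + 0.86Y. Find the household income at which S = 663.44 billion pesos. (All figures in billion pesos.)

Y = 8096

S = Y − C = -470 + 0.14Y
-470 + 0.14Y = 663.44, so 0.14Y = 1133.44 and Y = 8096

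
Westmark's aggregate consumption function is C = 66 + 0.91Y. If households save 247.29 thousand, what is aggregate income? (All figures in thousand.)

Y = 3481

S = Y − C = -66 + 0.09Y
-66 + 0.09Y = 247.29, so 0.09Y = 313.29 and Y = 3481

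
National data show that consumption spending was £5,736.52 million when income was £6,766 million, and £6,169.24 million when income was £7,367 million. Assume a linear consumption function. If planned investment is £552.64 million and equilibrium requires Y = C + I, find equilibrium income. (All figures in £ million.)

Y = 5063

MPC = (6169.24 − 5736.52)/(7367 − 6766) = 432.72/601 = 0.72
a = 5736.52 − 0.72(6766) = 865
Equilibrium: Y = 865 + 0.72Y + 552.64
0.28Y = 1417.64, so Y = 1417.64/0.28 = 5063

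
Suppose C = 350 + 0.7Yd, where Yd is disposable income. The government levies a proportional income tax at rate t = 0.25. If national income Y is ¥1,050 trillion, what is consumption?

Yd = (1 − 0.25)(1050) = 0.75(1050) = 787.5
C = 350 + 0.7(787.5) = 350 + 551.25 = 901.25

C = 901.25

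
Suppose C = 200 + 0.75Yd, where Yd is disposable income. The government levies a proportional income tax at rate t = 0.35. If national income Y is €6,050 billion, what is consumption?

C = 3149.375

Yd = (1 − 0.35)(6050) = 0.65(6050) = 3932.5
C = 200 + 0.75(3932.5) = 200 + 2949.375 = 3149.375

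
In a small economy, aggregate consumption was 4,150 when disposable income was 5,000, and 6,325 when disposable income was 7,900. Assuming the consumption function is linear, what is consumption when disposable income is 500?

C = 775

MPC = (6325 − 4150)/(7900 − 5000) = 2175/2900 = 0.75
a = 4150 − 0.75(5000) = 4150 − 3750 = 400
C = 400 + 0.75(500) = 400 + 375 = 775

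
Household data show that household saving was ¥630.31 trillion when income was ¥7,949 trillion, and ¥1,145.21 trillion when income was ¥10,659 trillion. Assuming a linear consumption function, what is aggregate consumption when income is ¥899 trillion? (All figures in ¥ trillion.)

MPS = ΔS/ΔY = (1145.21 − 630.31)/(10659 − 7949) = 514.9/2710 = 0.19
MPC = 1 − MPS = 0.81
Autonomous saving = 630.31 − 0.19(7949) = -880, so a = 880
C = 880 + 0.81(899) = 880 + 728.19 = 1608.19

C = 1608.19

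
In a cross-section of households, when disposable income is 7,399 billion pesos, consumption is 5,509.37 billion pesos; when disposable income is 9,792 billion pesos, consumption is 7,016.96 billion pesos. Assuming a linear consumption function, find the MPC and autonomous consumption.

MPC = ΔC/ΔY = (7016.96 − 5509.37)/(9792 − 7399) = 1507.59/2393 = 0.63
a = C − MPC·Y = 5509.37 − 0.63(7399) = 5509.37 − 4661.37 = 848

MPC = 0.63; a = 848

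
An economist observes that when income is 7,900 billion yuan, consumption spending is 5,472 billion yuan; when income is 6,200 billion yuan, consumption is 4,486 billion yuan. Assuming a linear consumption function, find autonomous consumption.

a = 890

MPC = ΔC/ΔY = (5472 − 4486)/(7900 − 6200) = 986/1700 = 0.58
a = C − MPC·Y = 4486 − 0.58(6200) = 4486 − 3596 = 890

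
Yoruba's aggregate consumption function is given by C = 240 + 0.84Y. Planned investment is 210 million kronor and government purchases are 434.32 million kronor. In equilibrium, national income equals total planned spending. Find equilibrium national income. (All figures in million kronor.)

Y = 5527

Y = C + I + G = 240 + 0.84Y + 210 + 434.32
Y − 0.84Y = 884.32
0.16Y = 884.32, so Y = 884.32/0.16 = 5527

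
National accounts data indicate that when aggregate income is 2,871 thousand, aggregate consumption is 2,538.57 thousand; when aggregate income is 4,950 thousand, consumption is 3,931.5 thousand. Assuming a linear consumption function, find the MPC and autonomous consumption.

MPC = ΔC/ΔY = (3931.5 − 2538.57)/(4950 − 2871) = 1392.93/2079 = 0.67
a = C − MPC·Y = 2538.57 − 0.67(2871) = 2538.57 − 1923.57 = 615

MPC = 0.67; a = 615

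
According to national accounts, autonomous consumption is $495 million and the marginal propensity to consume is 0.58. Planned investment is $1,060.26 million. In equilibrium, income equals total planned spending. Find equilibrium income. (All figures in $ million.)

Y = 3703

Y = C + I = 495 + 0.58Y + 1060.26
Y − 0.58Y = 1555.26
0.42Y = 1555.26, so Y = 1555.26/0.42 = 3703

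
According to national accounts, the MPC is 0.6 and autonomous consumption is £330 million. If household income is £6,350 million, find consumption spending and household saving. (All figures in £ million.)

C = 4140; S = 2210

C = 330 + 0.6(6350) = 330 + 3810 = 4140
S = Y − C = 6350 − 4140 = 2210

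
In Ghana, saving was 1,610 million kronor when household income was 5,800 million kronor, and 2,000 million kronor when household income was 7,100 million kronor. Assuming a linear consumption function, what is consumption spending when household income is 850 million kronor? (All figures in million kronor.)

MPS = ΔS/ΔY = (2000 − 1610)/(7100 − 5800) = 390/1300 = 0.3
MPC = 1 − MPS = 0.7
Autonomous saving = 1610 − 0.3(5800) = -130, so a = 130
C = 130 + 0.7(850) = 130 + 595 = 725

C = 725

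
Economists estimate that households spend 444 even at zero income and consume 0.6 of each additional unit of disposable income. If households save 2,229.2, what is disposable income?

Y = 6683

S = Y − C = -444 + 0.4Y
-444 + 0.4Y = 2229.2, so 0.4Y = 2673.2 and Y = 6683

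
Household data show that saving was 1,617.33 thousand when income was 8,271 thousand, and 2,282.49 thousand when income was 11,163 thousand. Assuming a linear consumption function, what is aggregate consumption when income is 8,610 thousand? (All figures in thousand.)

MPS = ΔS/ΔY = (2282.49 − 1617.33)/(11163 − 8271) = 665.16/2892 = 0.23
MPC = 1 − MPS = 0.77
Autonomous saving = 1617.33 − 0.23(8271) = -285, so a = 285
C = 285 + 0.77(8610) = 285 + 6629.7 = 6914.7

C = 6914.7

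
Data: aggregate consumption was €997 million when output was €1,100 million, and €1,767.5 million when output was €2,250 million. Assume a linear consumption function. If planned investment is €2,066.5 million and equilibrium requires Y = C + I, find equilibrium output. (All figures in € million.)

Y = 7050

MPC = (1767.5 − 997)/(2250 − 1100) = 770.5/1150 = 0.67
a = 997 − 0.67(1100) = 260
Equilibrium: Y = 260 + 0.67Y + 2066.5
0.33Y = 2326.5, so Y = 2326.5/0.33 = 7050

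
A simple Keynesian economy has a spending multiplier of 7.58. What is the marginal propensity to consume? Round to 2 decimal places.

k = 1/(1 − MPC), so 1 − MPC = 1/k = 1/7.58 = 0.1319
MPC = 1 − 0.1319 = 0.87

MPC = 0.87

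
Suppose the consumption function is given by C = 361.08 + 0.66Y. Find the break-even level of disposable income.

Y = 1062

At break-even, C = Y: 361.08 + 0.66Y = Y
0.34Y = 361.08, so Y = 361.08/0.34 = 1062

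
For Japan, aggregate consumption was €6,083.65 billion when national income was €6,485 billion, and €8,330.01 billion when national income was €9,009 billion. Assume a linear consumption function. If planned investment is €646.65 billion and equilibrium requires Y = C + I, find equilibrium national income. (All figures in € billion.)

Y = 8715

MPC = (8330.01 − 6083.65)/(9009 − 6485) = 2246.36/2524 = 0.89
a = 6083.65 − 0.89(6485) = 312
Equilibrium: Y = 312 + 0.89Y + 646.65
0.11Y = 958.65, so Y = 958.65/0.11 = 8715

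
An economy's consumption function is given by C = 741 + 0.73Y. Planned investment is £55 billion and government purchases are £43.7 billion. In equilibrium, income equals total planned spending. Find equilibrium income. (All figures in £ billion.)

Y = 3110

Y = C + I + G = 741 + 0.73Y + 55 + 43.7
Y − 0.73Y = 839.7
0.27Y = 839.7, so Y = 839.7/0.27 = 3110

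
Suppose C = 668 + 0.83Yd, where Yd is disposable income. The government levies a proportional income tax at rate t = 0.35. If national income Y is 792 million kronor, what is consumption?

Yd = (1 − 0.35)(792) = 0.65(792) = 514.8
C = 668 + 0.83(514.8) = 668 + 427.284 = 1095.284

C = 1095.284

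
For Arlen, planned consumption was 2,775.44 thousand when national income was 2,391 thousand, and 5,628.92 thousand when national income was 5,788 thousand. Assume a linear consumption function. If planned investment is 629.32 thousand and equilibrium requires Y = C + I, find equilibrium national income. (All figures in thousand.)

Y = 8727

MPC = (5628.92 − 2775.44)/(5788 − 2391) = 2853.48/3397 = 0.84
a = 2775.44 − 0.84(2391) = 767
Equilibrium: Y = 767 + 0.84Y + 629.32
0.16Y = 1396.32, so Y = 1396.32/0.16 = 8727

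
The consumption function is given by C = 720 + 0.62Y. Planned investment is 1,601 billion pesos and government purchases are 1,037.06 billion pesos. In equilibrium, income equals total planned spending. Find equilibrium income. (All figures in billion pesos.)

Y = C + I + G = 720 + 0.62Y + 1601 + 1037.06
Y − 0.62Y = 3358.06
0.38Y = 3358.06, so Y = 3358.06/0.38 = 8837

Y = 8837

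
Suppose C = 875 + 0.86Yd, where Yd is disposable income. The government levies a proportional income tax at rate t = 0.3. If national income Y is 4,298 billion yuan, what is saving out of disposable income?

S = -453.796

Yd = (1 − 0.3)(4298) = 0.7(4298) = 3008.6
C = 875 + 0.86(3008.6) = 875 + 2587.396 = 3462.396
S = Yd − C = 3008.6 − 3462.396 = -453.796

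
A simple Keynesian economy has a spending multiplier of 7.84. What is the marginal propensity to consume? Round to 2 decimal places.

k = 1/(1 − MPC), so 1 − MPC = 1/k = 1/7.84 = 0.1276
MPC = 1 − 0.1276 = 0.87

MPC = 0.87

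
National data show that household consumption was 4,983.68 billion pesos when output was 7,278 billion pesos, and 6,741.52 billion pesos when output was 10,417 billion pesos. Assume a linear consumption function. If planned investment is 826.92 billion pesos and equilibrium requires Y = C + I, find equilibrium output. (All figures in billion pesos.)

Y = 3943

MPC = (6741.52 − 4983.68)/(10417 − 7278) = 1757.84/3139 = 0.56
a = 4983.68 − 0.56(7278) = 908
Equilibrium: Y = 908 + 0.56Y + 826.92
0.44Y = 1734.92, so Y = 1734.92/0.44 = 3943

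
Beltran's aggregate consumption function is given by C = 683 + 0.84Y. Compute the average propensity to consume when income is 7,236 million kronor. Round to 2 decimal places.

C = 683 + 0.84(7236) = 6761.24
APC = C/Y = 6761.24/7236 = 0.93

APC = 0.93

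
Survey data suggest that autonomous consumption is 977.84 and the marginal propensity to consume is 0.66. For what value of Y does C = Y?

At break-even, C = Y: 977.84 + 0.66Y = Y
0.34Y = 977.84, so Y = 977.84/0.34 = 2876

Y = 2876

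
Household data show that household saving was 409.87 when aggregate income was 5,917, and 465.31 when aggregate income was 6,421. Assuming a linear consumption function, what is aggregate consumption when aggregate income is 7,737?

C = 7126.93

MPS = ΔS/ΔY = (465.31 − 409.87)/(6421 − 5917) = 55.44/504 = 0.11
MPC = 1 − MPS = 0.89
Autonomous saving = 409.87 − 0.11(5917) = -241, so a = 241
C = 241 + 0.89(7737) = 241 + 6885.93 = 7126.93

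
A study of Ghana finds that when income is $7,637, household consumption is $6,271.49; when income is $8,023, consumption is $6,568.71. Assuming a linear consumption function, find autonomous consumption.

MPC = ΔC/ΔY = (6568.71 − 6271.49)/(8023 − 7637) = 297.22/386 = 0.77
a = C − MPC·Y = 6271.49 − 0.77(7637) = 6271.49 − 5880.49 = 391

a = 391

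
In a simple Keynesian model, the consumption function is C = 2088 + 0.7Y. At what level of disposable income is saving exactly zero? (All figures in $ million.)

Y = 6960

At break-even, C = Y: 2088 + 0.7Y = Y
0.3Y = 2088, so Y = 2088/0.3 = 6960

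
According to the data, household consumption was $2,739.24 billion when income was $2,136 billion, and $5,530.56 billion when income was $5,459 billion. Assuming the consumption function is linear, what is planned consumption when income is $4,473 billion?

MPC = (5530.56 − 2739.24)/(5459 − 2136) = 2791.32/3323 = 0.84
a = 2739.24 − 0.84(2136) = 2739.24 − 1794.24 = 945
C = 945 + 0.84(4473) = 945 + 3757.32 = 4702.32

C = 4702.32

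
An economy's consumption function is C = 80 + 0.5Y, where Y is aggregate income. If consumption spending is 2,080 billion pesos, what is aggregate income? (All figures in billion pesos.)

Y = 4000

80 + 0.5Y = 2080
0.5Y = 2000, so Y = 2000/0.5 = 4000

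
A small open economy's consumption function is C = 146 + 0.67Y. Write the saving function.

S = -146 + 0.33Y

S = Y − C = Y − (146 + 0.67Y) = -146 + (1 − 0.67)Y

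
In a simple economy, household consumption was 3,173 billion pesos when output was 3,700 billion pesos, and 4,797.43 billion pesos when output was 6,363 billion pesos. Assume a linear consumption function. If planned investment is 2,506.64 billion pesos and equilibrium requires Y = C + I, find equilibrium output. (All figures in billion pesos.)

Y = 8776

MPC = (4797.43 − 3173)/(6363 − 3700) = 1624.43/2663 = 0.61
a = 3173 − 0.61(3700) = 916
Equilibrium: Y = 916 + 0.61Y + 2506.64
0.39Y = 3422.64, so Y = 3422.64/0.39 = 8776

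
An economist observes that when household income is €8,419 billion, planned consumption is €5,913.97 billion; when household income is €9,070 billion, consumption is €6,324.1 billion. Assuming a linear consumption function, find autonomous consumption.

MPC = ΔC/ΔY = (6324.1 − 5913.97)/(9070 − 8419) = 410.13/651 = 0.63
a = C − MPC·Y = 5913.97 − 0.63(8419) = 5913.97 − 5303.97 = 610

a = 610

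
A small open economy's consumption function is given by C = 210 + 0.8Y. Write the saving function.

S = Y − C = Y − (210 + 0.8Y) = -210 + (1 − 0.8)Y

S = -210 + 0.2Y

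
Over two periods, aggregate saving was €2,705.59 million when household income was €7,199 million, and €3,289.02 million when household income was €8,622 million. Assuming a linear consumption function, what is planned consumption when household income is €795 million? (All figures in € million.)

C = 715.05

MPS = ΔS/ΔY = (3289.02 − 2705.59)/(8622 − 7199) = 583.43/1423 = 0.41
MPC = 1 − MPS = 0.59
Autonomous saving = 2705.59 − 0.41(7199) = -246, so a = 246
C = 246 + 0.59(795) = 246 + 469.05 = 715.05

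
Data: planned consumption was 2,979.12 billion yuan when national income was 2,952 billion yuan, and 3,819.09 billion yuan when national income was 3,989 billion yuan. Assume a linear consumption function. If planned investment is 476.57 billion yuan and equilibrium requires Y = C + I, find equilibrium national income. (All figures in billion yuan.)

MPC = (3819.09 − 2979.12)/(3989 − 2952) = 839.97/1037 = 0.81
a = 2979.12 − 0.81(2952) = 588
Equilibrium: Y = 588 + 0.81Y + 476.57
0.19Y = 1064.57, so Y = 1064.57/0.19 = 5603

Y = 5603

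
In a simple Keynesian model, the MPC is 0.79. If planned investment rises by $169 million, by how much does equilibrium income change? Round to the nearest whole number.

ΔY ≈ 805

The multiplier is 1/(1 − MPC) = 1/0.21.
ΔY = 169/0.21 = 804.76 ≈ 805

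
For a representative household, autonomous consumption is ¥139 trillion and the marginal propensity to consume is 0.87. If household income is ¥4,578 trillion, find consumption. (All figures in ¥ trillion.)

C = 4121.86

C = 139 + 0.87(4578) = 139 + 3982.86 = 4121.86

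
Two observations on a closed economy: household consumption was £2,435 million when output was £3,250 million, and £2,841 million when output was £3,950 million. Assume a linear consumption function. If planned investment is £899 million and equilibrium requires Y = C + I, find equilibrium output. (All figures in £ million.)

Y = 3450

MPC = (2841 − 2435)/(3950 − 3250) = 406/700 = 0.58
a = 2435 − 0.58(3250) = 550
Equilibrium: Y = 550 + 0.58Y + 899
0.42Y = 1449, so Y = 1449/0.42 = 3450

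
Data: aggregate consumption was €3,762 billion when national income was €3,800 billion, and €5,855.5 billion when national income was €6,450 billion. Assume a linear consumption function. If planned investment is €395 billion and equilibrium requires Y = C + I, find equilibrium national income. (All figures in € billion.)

Y = 5500

MPC = (5855.5 − 3762)/(6450 − 3800) = 2093.5/2650 = 0.79
a = 3762 − 0.79(3800) = 760
Equilibrium: Y = 760 + 0.79Y + 395
0.21Y = 1155, so Y = 1155/0.21 = 5500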